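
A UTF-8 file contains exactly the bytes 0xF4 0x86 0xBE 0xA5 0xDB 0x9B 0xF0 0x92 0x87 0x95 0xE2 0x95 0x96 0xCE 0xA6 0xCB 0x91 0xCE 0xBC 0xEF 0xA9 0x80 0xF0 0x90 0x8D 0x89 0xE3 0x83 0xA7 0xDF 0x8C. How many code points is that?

11

Byte at offset 0: 0xF4 = 11110100 → 4-byte char (#1). Advance 4.
Byte at offset 4: 0xDB = 11011011 → 2-byte char (#2). Advance 2.
Byte at offset 6: 0xF0 = 11110000 → 4-byte char (#3). Advance 4.
Byte at offset 10: 0xE2 = 11100010 → 3-byte char (#4). Advance 3.
Byte at offset 13: 0xCE = 11001110 → 2-byte char (#5). Advance 2.
Byte at offset 15: 0xCB = 11001011 → 2-byte char (#6). Advance 2.
Byte at offset 17: 0xCE = 11001110 → 2-byte char (#7). Advance 2.
Byte at offset 19: 0xEF = 11101111 → 3-byte char (#8). Advance 3.
Byte at offset 22: 0xF0 = 11110000 → 4-byte char (#9). Advance 4.
Byte at offset 26: 0xE3 = 11100011 → 3-byte char (#10). Advance 3.
Byte at offset 29: 0xDF = 11011111 → 2-byte char (#11). Advance 2.
Reached end at offset 31 after 11 code points.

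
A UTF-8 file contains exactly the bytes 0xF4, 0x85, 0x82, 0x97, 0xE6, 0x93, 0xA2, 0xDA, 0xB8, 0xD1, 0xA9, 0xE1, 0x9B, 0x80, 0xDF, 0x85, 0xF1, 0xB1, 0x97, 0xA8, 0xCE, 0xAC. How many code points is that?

Byte at offset 0: 0xF4 = 11110100 → 4-byte char (#1). Advance 4.
Byte at offset 4: 0xE6 = 11100110 → 3-byte char (#2). Advance 3.
Byte at offset 7: 0xDA = 11011010 → 2-byte char (#3). Advance 2.
Byte at offset 9: 0xD1 = 11010001 → 2-byte char (#4). Advance 2.
Byte at offset 11: 0xE1 = 11100001 → 3-byte char (#5). Advance 3.
Byte at offset 14: 0xDF = 11011111 → 2-byte char (#6). Advance 2.
Byte at offset 16: 0xF1 = 11110001 → 4-byte char (#7). Advance 4.
Byte at offset 20: 0xCE = 11001110 → 2-byte char (#8). Advance 2.
Reached end at offset 22 after 8 code points.

8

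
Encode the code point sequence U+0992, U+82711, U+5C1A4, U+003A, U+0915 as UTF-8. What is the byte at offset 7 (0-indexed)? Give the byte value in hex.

0xF1

U+0992 → 3-byte form E0 A6 92 at offsets 0–2.
U+82711 → 4-byte form F2 82 9C 91 at offsets 3–6.
U+5C1A4 → 4-byte form F1 9C 86 A4 at offsets 7–10.
Offset 7 falls in char 3's range; it's byte 1 of F1 9C 86 A4 = 0xF1.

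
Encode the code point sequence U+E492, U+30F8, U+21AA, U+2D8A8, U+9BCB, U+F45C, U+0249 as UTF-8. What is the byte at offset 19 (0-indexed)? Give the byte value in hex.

U+E492 → 3-byte form EE 92 92 at offsets 0–2.
U+30F8 → 3-byte form E3 83 B8 at offsets 3–5.
U+21AA → 3-byte form E2 86 AA at offsets 6–8.
U+2D8A8 → 4-byte form F0 AD A2 A8 at offsets 9–12.
U+9BCB → 3-byte form E9 AF 8B at offsets 13–15.
U+F45C → 3-byte form EF 91 9C at offsets 16–18.
U+0249 → 2-byte form C9 89 at offsets 19–20.
Offset 19 falls in char 7's range; it's byte 1 of C9 89 = 0xC9.

0xC9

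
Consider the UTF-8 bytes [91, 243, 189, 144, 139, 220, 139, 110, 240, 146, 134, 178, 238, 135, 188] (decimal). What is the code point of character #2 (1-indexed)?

Offset 0: leading byte 0x5B = 01011011 → 1-byte char #1 = 5B.
Offset 1: leading byte 0xF3 = 11110011 → 4-byte char #2 = F3 BD 90 8B.
Leading byte 0xF3 = 11110011 matches 11110xxx → 4-byte sequence.
Byte 1: 0xF3 = 11110011, payload 011 (3 bits).
Byte 2: 0xBD = 10111101 (10xxxxxx ✓), payload 111101.
Byte 3: 0x90 = 10010000 (10xxxxxx ✓), payload 010000.
Byte 4: 0x8B = 10001011 (10xxxxxx ✓), payload 001011.
Concatenate: 011111101010000001011 = 0xFD40B (21 bits → U+FD40B).

U+FD40B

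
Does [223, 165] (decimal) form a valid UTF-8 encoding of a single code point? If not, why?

Leading byte 0xDF = 11011111 → 2-byte form.
Continuation bytes 0xA5=10100101 all match 10xxxxxx.
Decoded value 0x7E5 is ≥ 0x80 (shortest form) and not a surrogate.

valid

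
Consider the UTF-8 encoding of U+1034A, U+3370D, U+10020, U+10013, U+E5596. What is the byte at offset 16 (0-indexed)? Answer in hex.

0xF3

U+1034A → 4-byte form F0 90 8D 8A at offsets 0–3.
U+3370D → 4-byte form F0 B3 9C 8D at offsets 4–7.
U+10020 → 4-byte form F0 90 80 A0 at offsets 8–11.
U+10013 → 4-byte form F0 90 80 93 at offsets 12–15.
U+E5596 → 4-byte form F3 A5 96 96 at offsets 16–19.
Offset 16 falls in char 5's range; it's byte 1 of F3 A5 96 96 = 0xF3.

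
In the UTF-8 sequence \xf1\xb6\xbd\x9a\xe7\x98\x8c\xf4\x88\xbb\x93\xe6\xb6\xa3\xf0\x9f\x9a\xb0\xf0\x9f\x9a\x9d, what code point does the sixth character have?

Offset 0: leading byte 0xF1 = 11110001 → 4-byte char #1 = F1 B6 BD 9A.
Offset 4: leading byte 0xE7 = 11100111 → 3-byte char #2 = E7 98 8C.
Offset 7: leading byte 0xF4 = 11110100 → 4-byte char #3 = F4 88 BB 93.
Offset 11: leading byte 0xE6 = 11100110 → 3-byte char #4 = E6 B6 A3.
Offset 14: leading byte 0xF0 = 11110000 → 4-byte char #5 = F0 9F 9A B0.
Offset 18: leading byte 0xF0 = 11110000 → 4-byte char #6 = F0 9F 9A 9D.
Leading byte 0xF0 = 11110000 matches 11110xxx → 4-byte sequence.
Byte 1: 0xF0 = 11110000, payload 000 (3 bits).
Byte 2: 0x9F = 10011111 (10xxxxxx ✓), payload 011111.
Byte 3: 0x9A = 10011010 (10xxxxxx ✓), payload 011010.
Byte 4: 0x9D = 10011101 (10xxxxxx ✓), payload 011101.
Concatenate: 000011111011010011101 = 0x1F69D (21 bits → U+1F69D).

U+1F69D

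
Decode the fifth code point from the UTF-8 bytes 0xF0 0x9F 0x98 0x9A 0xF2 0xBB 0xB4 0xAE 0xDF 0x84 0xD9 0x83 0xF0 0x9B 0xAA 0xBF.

U+1BABF

Offset 0: leading byte 0xF0 = 11110000 → 4-byte char #1 = F0 9F 98 9A.
Offset 4: leading byte 0xF2 = 11110010 → 4-byte char #2 = F2 BB B4 AE.
Offset 8: leading byte 0xDF = 11011111 → 2-byte char #3 = DF 84.
Offset 10: leading byte 0xD9 = 11011001 → 2-byte char #4 = D9 83.
Offset 12: leading byte 0xF0 = 11110000 → 4-byte char #5 = F0 9B AA BF.
Leading byte 0xF0 = 11110000 matches 11110xxx → 4-byte sequence.
Byte 1: 0xF0 = 11110000, payload 000 (3 bits).
Byte 2: 0x9B = 10011011 (10xxxxxx ✓), payload 011011.
Byte 3: 0xAA = 10101010 (10xxxxxx ✓), payload 101010.
Byte 4: 0xBF = 10111111 (10xxxxxx ✓), payload 111111.
Concatenate: 000011011101010111111 = 0x1BABF (21 bits → U+1BABF).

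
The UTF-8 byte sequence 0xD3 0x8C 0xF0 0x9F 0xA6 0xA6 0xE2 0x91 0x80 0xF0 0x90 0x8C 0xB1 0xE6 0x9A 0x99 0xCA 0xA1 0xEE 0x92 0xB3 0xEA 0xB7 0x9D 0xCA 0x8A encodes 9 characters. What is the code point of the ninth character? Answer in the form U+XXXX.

U+028A

Offset 0: leading byte 0xD3 = 11010011 → 2-byte char #1 = D3 8C.
Offset 2: leading byte 0xF0 = 11110000 → 4-byte char #2 = F0 9F A6 A6.
Offset 6: leading byte 0xE2 = 11100010 → 3-byte char #3 = E2 91 80.
Offset 9: leading byte 0xF0 = 11110000 → 4-byte char #4 = F0 90 8C B1.
Offset 13: leading byte 0xE6 = 11100110 → 3-byte char #5 = E6 9A 99.
Offset 16: leading byte 0xCA = 11001010 → 2-byte char #6 = CA A1.
Offset 18: leading byte 0xEE = 11101110 → 3-byte char #7 = EE 92 B3.
Offset 21: leading byte 0xEA = 11101010 → 3-byte char #8 = EA B7 9D.
Offset 24: leading byte 0xCA = 11001010 → 2-byte char #9 = CA 8A.
Leading byte 0xCA = 11001010 matches 110xxxxx → 2-byte sequence.
Byte 1: 0xCA = 11001010, payload 01010 (5 bits).
Byte 2: 0x8A = 10001010 (10xxxxxx ✓), payload 001010.
Concatenate: 01010001010 = 0x28A (11 bits → U+028A).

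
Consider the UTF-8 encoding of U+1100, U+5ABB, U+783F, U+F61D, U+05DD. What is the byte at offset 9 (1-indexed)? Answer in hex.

0xBF

1-indexed offset 9 is 0-indexed offset 8.
U+1100 → 3-byte form E1 84 80 at offsets 0–2.
U+5ABB → 3-byte form E5 AA BB at offsets 3–5.
U+783F → 3-byte form E7 A0 BF at offsets 6–8.
Offset 8 falls in char 3's range; it's byte 3 of E7 A0 BF = 0xBF.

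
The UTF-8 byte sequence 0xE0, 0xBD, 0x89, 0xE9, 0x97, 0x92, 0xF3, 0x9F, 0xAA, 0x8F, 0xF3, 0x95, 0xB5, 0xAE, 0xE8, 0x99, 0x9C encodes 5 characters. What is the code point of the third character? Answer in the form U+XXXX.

U+DFA8F

Offset 0: leading byte 0xE0 = 11100000 → 3-byte char #1 = E0 BD 89.
Offset 3: leading byte 0xE9 = 11101001 → 3-byte char #2 = E9 97 92.
Offset 6: leading byte 0xF3 = 11110011 → 4-byte char #3 = F3 9F AA 8F.
Leading byte 0xF3 = 11110011 matches 11110xxx → 4-byte sequence.
Byte 1: 0xF3 = 11110011, payload 011 (3 bits).
Byte 2: 0x9F = 10011111 (10xxxxxx ✓), payload 011111.
Byte 3: 0xAA = 10101010 (10xxxxxx ✓), payload 101010.
Byte 4: 0x8F = 10001111 (10xxxxxx ✓), payload 001111.
Concatenate: 011011111101010001111 = 0xDFA8F (21 bits → U+DFA8F).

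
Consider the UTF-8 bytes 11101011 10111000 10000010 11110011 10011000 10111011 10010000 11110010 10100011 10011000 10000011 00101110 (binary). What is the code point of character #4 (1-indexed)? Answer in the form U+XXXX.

Offset 0: leading byte 0xEB = 11101011 → 3-byte char #1 = EB B8 82.
Offset 3: leading byte 0xF3 = 11110011 → 4-byte char #2 = F3 98 BB 90.
Offset 7: leading byte 0xF2 = 11110010 → 4-byte char #3 = F2 A3 98 83.
Offset 11: leading byte 0x2E = 00101110 → 1-byte char #4 = 2E.
Leading byte 0x2E = 00101110 matches 0xxxxxxx → 1-byte sequence.
Byte 1: 0x2E = 00101110, payload 0101110 (7 bits).
Concatenate: 0101110 = 0x2E (7 bits → U+002E).

U+002E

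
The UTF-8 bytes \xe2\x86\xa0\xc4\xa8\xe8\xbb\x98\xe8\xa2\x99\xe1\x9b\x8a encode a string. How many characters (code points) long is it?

Byte at offset 0: 0xE2 = 11100010 → 3-byte char (#1). Advance 3.
Byte at offset 3: 0xC4 = 11000100 → 2-byte char (#2). Advance 2.
Byte at offset 5: 0xE8 = 11101000 → 3-byte char (#3). Advance 3.
Byte at offset 8: 0xE8 = 11101000 → 3-byte char (#4). Advance 3.
Byte at offset 11: 0xE1 = 11100001 → 3-byte char (#5). Advance 3.
Reached end at offset 14 after 5 code points.

5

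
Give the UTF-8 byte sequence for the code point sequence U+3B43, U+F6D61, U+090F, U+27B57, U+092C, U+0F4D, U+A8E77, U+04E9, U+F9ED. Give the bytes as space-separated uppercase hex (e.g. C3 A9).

E3 AD 83 F3 B6 B5 A1 E0 A4 8F F0 A7 AD 97 E0 A4 AC E0 BD 8D F2 A8 B9 B7 D3 A9 EF A7 AD

U+3B43: 3-byte form → E3 AD 83.
U+F6D61: 4-byte form → F3 B6 B5 A1.
U+090F: 3-byte form → E0 A4 8F.
U+27B57: 4-byte form → F0 A7 AD 97.
U+092C: 3-byte form → E0 A4 AC.
U+0F4D: 3-byte form → E0 BD 8D.
U+A8E77: 4-byte form → F2 A8 B9 B7.
U+04E9: 2-byte form → D3 A9.
U+F9ED: 3-byte form → EF A7 AD.
Concatenated (29 bytes): E3 AD 83 F3 B6 B5 A1 E0 A4 8F F0 A7 AD 97 E0 A4 AC E0 BD 8D F2 A8 B9 B7 D3 A9 EF A7 AD.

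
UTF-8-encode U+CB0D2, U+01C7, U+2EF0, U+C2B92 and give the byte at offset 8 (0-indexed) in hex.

U+CB0D2 → 4-byte form F3 8B 83 92 at offsets 0–3.
U+01C7 → 2-byte form C7 87 at offsets 4–5.
U+2EF0 → 3-byte form E2 BB B0 at offsets 6–8.
Offset 8 falls in char 3's range; it's byte 3 of E2 BB B0 = 0xB0.

0xB0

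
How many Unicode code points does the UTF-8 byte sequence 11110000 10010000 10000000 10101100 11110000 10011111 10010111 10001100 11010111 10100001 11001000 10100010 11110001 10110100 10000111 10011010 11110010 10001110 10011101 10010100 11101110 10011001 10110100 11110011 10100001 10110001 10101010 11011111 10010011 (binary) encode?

Byte at offset 0: 0xF0 = 11110000 → 4-byte char (#1). Advance 4.
Byte at offset 4: 0xF0 = 11110000 → 4-byte char (#2). Advance 4.
Byte at offset 8: 0xD7 = 11010111 → 2-byte char (#3). Advance 2.
Byte at offset 10: 0xC8 = 11001000 → 2-byte char (#4). Advance 2.
Byte at offset 12: 0xF1 = 11110001 → 4-byte char (#5). Advance 4.
Byte at offset 16: 0xF2 = 11110010 → 4-byte char (#6). Advance 4.
Byte at offset 20: 0xEE = 11101110 → 3-byte char (#7). Advance 3.
Byte at offset 23: 0xF3 = 11110011 → 4-byte char (#8). Advance 4.
Byte at offset 27: 0xDF = 11011111 → 2-byte char (#9). Advance 2.
Reached end at offset 29 after 9 code points.

9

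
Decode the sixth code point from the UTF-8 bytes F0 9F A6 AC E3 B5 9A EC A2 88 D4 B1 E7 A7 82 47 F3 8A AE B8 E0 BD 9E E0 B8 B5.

U+0047

Offset 0: leading byte 0xF0 = 11110000 → 4-byte char #1 = F0 9F A6 AC.
Offset 4: leading byte 0xE3 = 11100011 → 3-byte char #2 = E3 B5 9A.
Offset 7: leading byte 0xEC = 11101100 → 3-byte char #3 = EC A2 88.
Offset 10: leading byte 0xD4 = 11010100 → 2-byte char #4 = D4 B1.
Offset 12: leading byte 0xE7 = 11100111 → 3-byte char #5 = E7 A7 82.
Offset 15: leading byte 0x47 = 01000111 → 1-byte char #6 = 47.
Leading byte 0x47 = 01000111 matches 0xxxxxxx → 1-byte sequence.
Byte 1: 0x47 = 01000111, payload 1000111 (7 bits).
Concatenate: 1000111 = 0x47 (7 bits → U+0047).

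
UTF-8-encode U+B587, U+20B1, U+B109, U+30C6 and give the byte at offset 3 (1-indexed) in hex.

1-indexed offset 3 is 0-indexed offset 2.
U+B587 → 3-byte form EB 96 87 at offsets 0–2.
Offset 2 falls in char 1's range; it's byte 3 of EB 96 87 = 0x87.

0x87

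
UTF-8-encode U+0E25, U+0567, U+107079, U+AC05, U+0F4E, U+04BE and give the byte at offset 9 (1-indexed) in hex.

1-indexed offset 9 is 0-indexed offset 8.
U+0E25 → 3-byte form E0 B8 A5 at offsets 0–2.
U+0567 → 2-byte form D5 A7 at offsets 3–4.
U+107079 → 4-byte form F4 87 81 B9 at offsets 5–8.
Offset 8 falls in char 3's range; it's byte 4 of F4 87 81 B9 = 0xB9.

0xB9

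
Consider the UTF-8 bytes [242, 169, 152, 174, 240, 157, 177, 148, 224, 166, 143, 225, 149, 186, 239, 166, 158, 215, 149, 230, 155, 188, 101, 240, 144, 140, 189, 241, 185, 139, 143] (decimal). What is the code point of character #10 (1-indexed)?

U+792CF

Offset 0: leading byte 0xF2 = 11110010 → 4-byte char #1 = F2 A9 98 AE.
Offset 4: leading byte 0xF0 = 11110000 → 4-byte char #2 = F0 9D B1 94.
Offset 8: leading byte 0xE0 = 11100000 → 3-byte char #3 = E0 A6 8F.
Offset 11: leading byte 0xE1 = 11100001 → 3-byte char #4 = E1 95 BA.
Offset 14: leading byte 0xEF = 11101111 → 3-byte char #5 = EF A6 9E.
Offset 17: leading byte 0xD7 = 11010111 → 2-byte char #6 = D7 95.
Offset 19: leading byte 0xE6 = 11100110 → 3-byte char #7 = E6 9B BC.
Offset 22: leading byte 0x65 = 01100101 → 1-byte char #8 = 65.
Offset 23: leading byte 0xF0 = 11110000 → 4-byte char #9 = F0 90 8C BD.
Offset 27: leading byte 0xF1 = 11110001 → 4-byte char #10 = F1 B9 8B 8F.
Leading byte 0xF1 = 11110001 matches 11110xxx → 4-byte sequence.
Byte 1: 0xF1 = 11110001, payload 001 (3 bits).
Byte 2: 0xB9 = 10111001 (10xxxxxx ✓), payload 111001.
Byte 3: 0x8B = 10001011 (10xxxxxx ✓), payload 001011.
Byte 4: 0x8F = 10001111 (10xxxxxx ✓), payload 001111.
Concatenate: 001111001001011001111 = 0x792CF (21 bits → U+792CF).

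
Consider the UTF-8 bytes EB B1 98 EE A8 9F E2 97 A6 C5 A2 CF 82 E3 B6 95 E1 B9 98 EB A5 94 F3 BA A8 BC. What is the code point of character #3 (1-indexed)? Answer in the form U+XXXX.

U+25E6

Offset 0: leading byte 0xEB = 11101011 → 3-byte char #1 = EB B1 98.
Offset 3: leading byte 0xEE = 11101110 → 3-byte char #2 = EE A8 9F.
Offset 6: leading byte 0xE2 = 11100010 → 3-byte char #3 = E2 97 A6.
Leading byte 0xE2 = 11100010 matches 1110xxxx → 3-byte sequence.
Byte 1: 0xE2 = 11100010, payload 0010 (4 bits).
Byte 2: 0x97 = 10010111 (10xxxxxx ✓), payload 010111.
Byte 3: 0xA6 = 10100110 (10xxxxxx ✓), payload 100110.
Concatenate: 0010010111100110 = 0x25E6 (16 bits → U+25E6).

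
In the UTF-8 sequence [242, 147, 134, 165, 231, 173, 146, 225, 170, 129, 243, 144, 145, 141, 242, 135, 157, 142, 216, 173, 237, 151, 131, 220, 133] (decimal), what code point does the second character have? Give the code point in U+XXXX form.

Offset 0: leading byte 0xF2 = 11110010 → 4-byte char #1 = F2 93 86 A5.
Offset 4: leading byte 0xE7 = 11100111 → 3-byte char #2 = E7 AD 92.
Leading byte 0xE7 = 11100111 matches 1110xxxx → 3-byte sequence.
Byte 1: 0xE7 = 11100111, payload 0111 (4 bits).
Byte 2: 0xAD = 10101101 (10xxxxxx ✓), payload 101101.
Byte 3: 0x92 = 10010010 (10xxxxxx ✓), payload 010010.
Concatenate: 0111101101010010 = 0x7B52 (16 bits → U+7B52).

U+7B52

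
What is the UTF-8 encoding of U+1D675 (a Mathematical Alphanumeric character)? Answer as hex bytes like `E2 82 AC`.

F0 9D 99 B5

U+1D675 = 0x1D675 = 120437 decimal. In range U+10000–U+10FFFF → 4-byte form: 11110xxx 10xxxxxx 10xxxxxx 10xxxxxx.
Binary (21 bits): 000011101011001110101.
Split 3+6+6+6: 000 | 011101 | 011001 | 110101.
Byte 1: 11110000 = 0xF0.
Byte 2: 10011101 = 0x9D.
Byte 3: 10011001 = 0x99.
Byte 4: 10110101 = 0xB5.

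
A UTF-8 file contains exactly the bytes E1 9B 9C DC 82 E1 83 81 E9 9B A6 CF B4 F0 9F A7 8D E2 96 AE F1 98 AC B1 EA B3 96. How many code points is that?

Byte at offset 0: 0xE1 = 11100001 → 3-byte char (#1). Advance 3.
Byte at offset 3: 0xDC = 11011100 → 2-byte char (#2). Advance 2.
Byte at offset 5: 0xE1 = 11100001 → 3-byte char (#3). Advance 3.
Byte at offset 8: 0xE9 = 11101001 → 3-byte char (#4). Advance 3.
Byte at offset 11: 0xCF = 11001111 → 2-byte char (#5). Advance 2.
Byte at offset 13: 0xF0 = 11110000 → 4-byte char (#6). Advance 4.
Byte at offset 17: 0xE2 = 11100010 → 3-byte char (#7). Advance 3.
Byte at offset 20: 0xF1 = 11110001 → 4-byte char (#8). Advance 4.
Byte at offset 24: 0xEA = 11101010 → 3-byte char (#9). Advance 3.
Reached end at offset 27 after 9 code points.

9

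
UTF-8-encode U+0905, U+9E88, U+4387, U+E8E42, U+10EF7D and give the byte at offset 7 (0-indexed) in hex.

U+0905 → 3-byte form E0 A4 85 at offsets 0–2.
U+9E88 → 3-byte form E9 BA 88 at offsets 3–5.
U+4387 → 3-byte form E4 8E 87 at offsets 6–8.
Offset 7 falls in char 3's range; it's byte 2 of E4 8E 87 = 0x8E.

0x8E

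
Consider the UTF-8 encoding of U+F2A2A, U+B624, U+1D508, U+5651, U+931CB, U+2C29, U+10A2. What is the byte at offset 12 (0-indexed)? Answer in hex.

U+F2A2A → 4-byte form F3 B2 A8 AA at offsets 0–3.
U+B624 → 3-byte form EB 98 A4 at offsets 4–6.
U+1D508 → 4-byte form F0 9D 94 88 at offsets 7–10.
U+5651 → 3-byte form E5 99 91 at offsets 11–13.
Offset 12 falls in char 4's range; it's byte 2 of E5 99 91 = 0x99.

0x99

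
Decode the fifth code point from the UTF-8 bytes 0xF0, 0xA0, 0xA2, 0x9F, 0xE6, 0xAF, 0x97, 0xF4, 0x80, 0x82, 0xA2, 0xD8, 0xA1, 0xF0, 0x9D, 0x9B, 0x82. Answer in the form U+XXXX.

Offset 0: leading byte 0xF0 = 11110000 → 4-byte char #1 = F0 A0 A2 9F.
Offset 4: leading byte 0xE6 = 11100110 → 3-byte char #2 = E6 AF 97.
Offset 7: leading byte 0xF4 = 11110100 → 4-byte char #3 = F4 80 82 A2.
Offset 11: leading byte 0xD8 = 11011000 → 2-byte char #4 = D8 A1.
Offset 13: leading byte 0xF0 = 11110000 → 4-byte char #5 = F0 9D 9B 82.
Leading byte 0xF0 = 11110000 matches 11110xxx → 4-byte sequence.
Byte 1: 0xF0 = 11110000, payload 000 (3 bits).
Byte 2: 0x9D = 10011101 (10xxxxxx ✓), payload 011101.
Byte 3: 0x9B = 10011011 (10xxxxxx ✓), payload 011011.
Byte 4: 0x82 = 10000010 (10xxxxxx ✓), payload 000010.
Concatenate: 000011101011011000010 = 0x1D6C2 (21 bits → U+1D6C2).

U+1D6C2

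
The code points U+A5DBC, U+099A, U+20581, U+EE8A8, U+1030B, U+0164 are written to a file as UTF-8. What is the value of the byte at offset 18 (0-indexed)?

0x8B

U+A5DBC → 4-byte form F2 A5 B6 BC at offsets 0–3.
U+099A → 3-byte form E0 A6 9A at offsets 4–6.
U+20581 → 4-byte form F0 A0 96 81 at offsets 7–10.
U+EE8A8 → 4-byte form F3 AE A2 A8 at offsets 11–14.
U+1030B → 4-byte form F0 90 8C 8B at offsets 15–18.
Offset 18 falls in char 5's range; it's byte 4 of F0 90 8C 8B = 0x8B.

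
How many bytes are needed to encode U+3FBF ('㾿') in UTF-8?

3

U+3FBF = 0x3FBF. UTF-8 uses 1 byte below 0x80, 2 below 0x800, 3 below 0x10000, 4 up to 0x10FFFF. 0x3FBF is in U+0800–U+FFFF → 3 bytes.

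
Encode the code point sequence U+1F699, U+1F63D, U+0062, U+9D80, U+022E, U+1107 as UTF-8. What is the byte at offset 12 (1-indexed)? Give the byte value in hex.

1-indexed offset 12 is 0-indexed offset 11.
U+1F699 → 4-byte form F0 9F 9A 99 at offsets 0–3.
U+1F63D → 4-byte form F0 9F 98 BD at offsets 4–7.
U+0062 → 1-byte form 62 at offsets 8–8.
U+9D80 → 3-byte form E9 B6 80 at offsets 9–11.
Offset 11 falls in char 4's range; it's byte 3 of E9 B6 80 = 0x80.

0x80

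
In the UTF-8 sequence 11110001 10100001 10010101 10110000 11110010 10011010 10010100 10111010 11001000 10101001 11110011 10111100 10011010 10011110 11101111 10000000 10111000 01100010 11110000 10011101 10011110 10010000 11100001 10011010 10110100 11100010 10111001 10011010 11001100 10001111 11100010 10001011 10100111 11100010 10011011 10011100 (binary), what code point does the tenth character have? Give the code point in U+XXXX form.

U+030F

Offset 0: leading byte 0xF1 = 11110001 → 4-byte char #1 = F1 A1 95 B0.
Offset 4: leading byte 0xF2 = 11110010 → 4-byte char #2 = F2 9A 94 BA.
Offset 8: leading byte 0xC8 = 11001000 → 2-byte char #3 = C8 A9.
Offset 10: leading byte 0xF3 = 11110011 → 4-byte char #4 = F3 BC 9A 9E.
Offset 14: leading byte 0xEF = 11101111 → 3-byte char #5 = EF 80 B8.
Offset 17: leading byte 0x62 = 01100010 → 1-byte char #6 = 62.
Offset 18: leading byte 0xF0 = 11110000 → 4-byte char #7 = F0 9D 9E 90.
Offset 22: leading byte 0xE1 = 11100001 → 3-byte char #8 = E1 9A B4.
Offset 25: leading byte 0xE2 = 11100010 → 3-byte char #9 = E2 B9 9A.
Offset 28: leading byte 0xCC = 11001100 → 2-byte char #10 = CC 8F.
Leading byte 0xCC = 11001100 matches 110xxxxx → 2-byte sequence.
Byte 1: 0xCC = 11001100, payload 01100 (5 bits).
Byte 2: 0x8F = 10001111 (10xxxxxx ✓), payload 001111.
Concatenate: 01100001111 = 0x30F (11 bits → U+030F).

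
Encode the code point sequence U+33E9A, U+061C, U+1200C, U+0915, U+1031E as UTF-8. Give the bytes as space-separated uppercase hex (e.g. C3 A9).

U+33E9A: 4-byte form → F0 B3 BA 9A.
U+061C: 2-byte form → D8 9C.
U+1200C: 4-byte form → F0 92 80 8C.
U+0915: 3-byte form → E0 A4 95.
U+1031E: 4-byte form → F0 90 8C 9E.
Concatenated (17 bytes): F0 B3 BA 9A D8 9C F0 92 80 8C E0 A4 95 F0 90 8C 9E.

F0 B3 BA 9A D8 9C F0 92 80 8C E0 A4 95 F0 90 8C 9E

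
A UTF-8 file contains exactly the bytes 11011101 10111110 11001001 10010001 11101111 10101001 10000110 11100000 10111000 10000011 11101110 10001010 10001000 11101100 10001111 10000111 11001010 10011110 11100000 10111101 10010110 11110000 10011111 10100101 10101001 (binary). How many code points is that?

9

Byte at offset 0: 0xDD = 11011101 → 2-byte char (#1). Advance 2.
Byte at offset 2: 0xC9 = 11001001 → 2-byte char (#2). Advance 2.
Byte at offset 4: 0xEF = 11101111 → 3-byte char (#3). Advance 3.
Byte at offset 7: 0xE0 = 11100000 → 3-byte char (#4). Advance 3.
Byte at offset 10: 0xEE = 11101110 → 3-byte char (#5). Advance 3.
Byte at offset 13: 0xEC = 11101100 → 3-byte char (#6). Advance 3.
Byte at offset 16: 0xCA = 11001010 → 2-byte char (#7). Advance 2.
Byte at offset 18: 0xE0 = 11100000 → 3-byte char (#8). Advance 3.
Byte at offset 21: 0xF0 = 11110000 → 4-byte char (#9). Advance 4.
Reached end at offset 25 after 9 code points.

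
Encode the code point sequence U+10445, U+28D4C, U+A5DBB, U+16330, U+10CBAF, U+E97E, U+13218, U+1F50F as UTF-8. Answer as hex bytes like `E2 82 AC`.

F0 90 91 85 F0 A8 B5 8C F2 A5 B6 BB F0 96 8C B0 F4 8C AE AF EE A5 BE F0 93 88 98 F0 9F 94 8F

U+10445: 4-byte form → F0 90 91 85.
U+28D4C: 4-byte form → F0 A8 B5 8C.
U+A5DBB: 4-byte form → F2 A5 B6 BB.
U+16330: 4-byte form → F0 96 8C B0.
U+10CBAF: 4-byte form → F4 8C AE AF.
U+E97E: 3-byte form → EE A5 BE.
U+13218: 4-byte form → F0 93 88 98.
U+1F50F: 4-byte form → F0 9F 94 8F.
Concatenated (31 bytes): F0 90 91 85 F0 A8 B5 8C F2 A5 B6 BB F0 96 8C B0 F4 8C AE AF EE A5 BE F0 93 88 98 F0 9F 94 8F.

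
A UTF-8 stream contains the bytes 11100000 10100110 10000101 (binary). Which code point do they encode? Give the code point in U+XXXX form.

U+0985

Leading byte 0xE0 = 11100000 matches 1110xxxx → 3-byte sequence.
Byte 1: 0xE0 = 11100000, payload 0000 (4 bits).
Byte 2: 0xA6 = 10100110 (10xxxxxx ✓), payload 100110.
Byte 3: 0x85 = 10000101 (10xxxxxx ✓), payload 000101.
Concatenate: 0000100110000101 = 0x985 (16 bits → U+0985).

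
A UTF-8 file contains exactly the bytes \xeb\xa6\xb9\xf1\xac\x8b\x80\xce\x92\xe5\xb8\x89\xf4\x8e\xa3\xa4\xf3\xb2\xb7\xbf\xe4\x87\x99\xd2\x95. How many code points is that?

Byte at offset 0: 0xEB = 11101011 → 3-byte char (#1). Advance 3.
Byte at offset 3: 0xF1 = 11110001 → 4-byte char (#2). Advance 4.
Byte at offset 7: 0xCE = 11001110 → 2-byte char (#3). Advance 2.
Byte at offset 9: 0xE5 = 11100101 → 3-byte char (#4). Advance 3.
Byte at offset 12: 0xF4 = 11110100 → 4-byte char (#5). Advance 4.
Byte at offset 16: 0xF3 = 11110011 → 4-byte char (#6). Advance 4.
Byte at offset 20: 0xE4 = 11100100 → 3-byte char (#7). Advance 3.
Byte at offset 23: 0xD2 = 11010010 → 2-byte char (#8). Advance 2.
Reached end at offset 25 after 8 code points.

8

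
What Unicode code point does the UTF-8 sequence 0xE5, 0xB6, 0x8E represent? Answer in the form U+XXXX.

Leading byte 0xE5 = 11100101 matches 1110xxxx → 3-byte sequence.
Byte 1: 0xE5 = 11100101, payload 0101 (4 bits).
Byte 2: 0xB6 = 10110110 (10xxxxxx ✓), payload 110110.
Byte 3: 0x8E = 10001110 (10xxxxxx ✓), payload 001110.
Concatenate: 0101110110001110 = 0x5D8E (16 bits → U+5D8E).

U+5D8E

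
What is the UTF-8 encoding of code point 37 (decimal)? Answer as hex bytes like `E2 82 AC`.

25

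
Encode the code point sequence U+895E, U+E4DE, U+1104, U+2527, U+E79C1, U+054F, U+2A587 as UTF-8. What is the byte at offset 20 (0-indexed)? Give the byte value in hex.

U+895E → 3-byte form E8 A5 9E at offsets 0–2.
U+E4DE → 3-byte form EE 93 9E at offsets 3–5.
U+1104 → 3-byte form E1 84 84 at offsets 6–8.
U+2527 → 3-byte form E2 94 A7 at offsets 9–11.
U+E79C1 → 4-byte form F3 A7 A7 81 at offsets 12–15.
U+054F → 2-byte form D5 8F at offsets 16–17.
U+2A587 → 4-byte form F0 AA 96 87 at offsets 18–21.
Offset 20 falls in char 7's range; it's byte 3 of F0 AA 96 87 = 0x96.

0x96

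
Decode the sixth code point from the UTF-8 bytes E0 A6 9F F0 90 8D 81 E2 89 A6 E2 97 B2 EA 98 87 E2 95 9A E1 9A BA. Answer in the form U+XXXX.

U+255A

Offset 0: leading byte 0xE0 = 11100000 → 3-byte char #1 = E0 A6 9F.
Offset 3: leading byte 0xF0 = 11110000 → 4-byte char #2 = F0 90 8D 81.
Offset 7: leading byte 0xE2 = 11100010 → 3-byte char #3 = E2 89 A6.
Offset 10: leading byte 0xE2 = 11100010 → 3-byte char #4 = E2 97 B2.
Offset 13: leading byte 0xEA = 11101010 → 3-byte char #5 = EA 98 87.
Offset 16: leading byte 0xE2 = 11100010 → 3-byte char #6 = E2 95 9A.
Leading byte 0xE2 = 11100010 matches 1110xxxx → 3-byte sequence.
Byte 1: 0xE2 = 11100010, payload 0010 (4 bits).
Byte 2: 0x95 = 10010101 (10xxxxxx ✓), payload 010101.
Byte 3: 0x9A = 10011010 (10xxxxxx ✓), payload 011010.
Concatenate: 0010010101011010 = 0x255A (16 bits → U+255A).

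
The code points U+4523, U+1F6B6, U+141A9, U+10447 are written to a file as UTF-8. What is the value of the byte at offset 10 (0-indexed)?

0xA9

U+4523 → 3-byte form E4 94 A3 at offsets 0–2.
U+1F6B6 → 4-byte form F0 9F 9A B6 at offsets 3–6.
U+141A9 → 4-byte form F0 94 86 A9 at offsets 7–10.
Offset 10 falls in char 3's range; it's byte 4 of F0 94 86 A9 = 0xA9.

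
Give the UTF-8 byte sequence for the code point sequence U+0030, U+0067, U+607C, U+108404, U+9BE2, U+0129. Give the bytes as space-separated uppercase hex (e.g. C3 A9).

U+0030: 1-byte form → 30.
U+0067: 1-byte form → 67.
U+607C: 3-byte form → E6 81 BC.
U+108404: 4-byte form → F4 88 90 84.
U+9BE2: 3-byte form → E9 AF A2.
U+0129: 2-byte form → C4 A9.
Concatenated (14 bytes): 30 67 E6 81 BC F4 88 90 84 E9 AF A2 C4 A9.

30 67 E6 81 BC F4 88 90 84 E9 AF A2 C4 A9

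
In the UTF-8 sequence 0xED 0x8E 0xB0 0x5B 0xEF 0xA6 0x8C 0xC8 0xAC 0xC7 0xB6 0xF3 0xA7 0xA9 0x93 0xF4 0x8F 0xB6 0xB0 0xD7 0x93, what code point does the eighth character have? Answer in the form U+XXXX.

Offset 0: leading byte 0xED = 11101101 → 3-byte char #1 = ED 8E B0.
Offset 3: leading byte 0x5B = 01011011 → 1-byte char #2 = 5B.
Offset 4: leading byte 0xEF = 11101111 → 3-byte char #3 = EF A6 8C.
Offset 7: leading byte 0xC8 = 11001000 → 2-byte char #4 = C8 AC.
Offset 9: leading byte 0xC7 = 11000111 → 2-byte char #5 = C7 B6.
Offset 11: leading byte 0xF3 = 11110011 → 4-byte char #6 = F3 A7 A9 93.
Offset 15: leading byte 0xF4 = 11110100 → 4-byte char #7 = F4 8F B6 B0.
Offset 19: leading byte 0xD7 = 11010111 → 2-byte char #8 = D7 93.
Leading byte 0xD7 = 11010111 matches 110xxxxx → 2-byte sequence.
Byte 1: 0xD7 = 11010111, payload 10111 (5 bits).
Byte 2: 0x93 = 10010011 (10xxxxxx ✓), payload 010011.
Concatenate: 10111010011 = 0x5D3 (11 bits → U+05D3).

U+05D3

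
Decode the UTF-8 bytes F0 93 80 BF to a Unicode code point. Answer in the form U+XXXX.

U+1303F

Leading byte 0xF0 = 11110000 matches 11110xxx → 4-byte sequence.
Byte 1: 0xF0 = 11110000, payload 000 (3 bits).
Byte 2: 0x93 = 10010011 (10xxxxxx ✓), payload 010011.
Byte 3: 0x80 = 10000000 (10xxxxxx ✓), payload 000000.
Byte 4: 0xBF = 10111111 (10xxxxxx ✓), payload 111111.
Concatenate: 000010011000000111111 = 0x1303F (21 bits → U+1303F).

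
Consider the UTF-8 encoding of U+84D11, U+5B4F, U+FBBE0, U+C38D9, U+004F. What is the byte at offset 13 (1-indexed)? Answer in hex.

0x83

1-indexed offset 13 is 0-indexed offset 12.
U+84D11 → 4-byte form F2 84 B4 91 at offsets 0–3.
U+5B4F → 3-byte form E5 AD 8F at offsets 4–6.
U+FBBE0 → 4-byte form F3 BB AF A0 at offsets 7–10.
U+C38D9 → 4-byte form F3 83 A3 99 at offsets 11–14.
Offset 12 falls in char 4's range; it's byte 2 of F3 83 A3 99 = 0x83.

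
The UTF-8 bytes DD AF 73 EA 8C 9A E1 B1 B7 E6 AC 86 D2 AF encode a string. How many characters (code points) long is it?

6

Byte at offset 0: 0xDD = 11011101 → 2-byte char (#1). Advance 2.
Byte at offset 2: 0x73 = 01110011 → 1-byte char (#2). Advance 1.
Byte at offset 3: 0xEA = 11101010 → 3-byte char (#3). Advance 3.
Byte at offset 6: 0xE1 = 11100001 → 3-byte char (#4). Advance 3.
Byte at offset 9: 0xE6 = 11100110 → 3-byte char (#5). Advance 3.
Byte at offset 12: 0xD2 = 11010010 → 2-byte char (#6). Advance 2.
Reached end at offset 14 after 6 code points.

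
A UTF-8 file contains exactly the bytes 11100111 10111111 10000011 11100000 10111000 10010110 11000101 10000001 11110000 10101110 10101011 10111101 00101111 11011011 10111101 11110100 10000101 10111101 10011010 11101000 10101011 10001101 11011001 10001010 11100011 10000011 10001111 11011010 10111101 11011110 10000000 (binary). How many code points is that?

Byte at offset 0: 0xE7 = 11100111 → 3-byte char (#1). Advance 3.
Byte at offset 3: 0xE0 = 11100000 → 3-byte char (#2). Advance 3.
Byte at offset 6: 0xC5 = 11000101 → 2-byte char (#3). Advance 2.
Byte at offset 8: 0xF0 = 11110000 → 4-byte char (#4). Advance 4.
Byte at offset 12: 0x2F = 00101111 → 1-byte char (#5). Advance 1.
Byte at offset 13: 0xDB = 11011011 → 2-byte char (#6). Advance 2.
Byte at offset 15: 0xF4 = 11110100 → 4-byte char (#7). Advance 4.
Byte at offset 19: 0xE8 = 11101000 → 3-byte char (#8). Advance 3.
Byte at offset 22: 0xD9 = 11011001 → 2-byte char (#9). Advance 2.
Byte at offset 24: 0xE3 = 11100011 → 3-byte char (#10). Advance 3.
Byte at offset 27: 0xDA = 11011010 → 2-byte char (#11). Advance 2.
Byte at offset 29: 0xDE = 11011110 → 2-byte char (#12). Advance 2.
Reached end at offset 31 after 12 code points.

12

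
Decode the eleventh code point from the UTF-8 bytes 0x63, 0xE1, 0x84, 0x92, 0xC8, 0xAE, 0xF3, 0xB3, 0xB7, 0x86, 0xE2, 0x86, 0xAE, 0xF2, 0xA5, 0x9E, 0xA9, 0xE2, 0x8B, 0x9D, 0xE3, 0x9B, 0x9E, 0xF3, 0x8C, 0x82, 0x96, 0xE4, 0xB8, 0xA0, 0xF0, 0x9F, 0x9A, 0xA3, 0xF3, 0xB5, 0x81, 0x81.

U+1F6A3

Offset 0: leading byte 0x63 = 01100011 → 1-byte char #1 = 63.
Offset 1: leading byte 0xE1 = 11100001 → 3-byte char #2 = E1 84 92.
Offset 4: leading byte 0xC8 = 11001000 → 2-byte char #3 = C8 AE.
Offset 6: leading byte 0xF3 = 11110011 → 4-byte char #4 = F3 B3 B7 86.
Offset 10: leading byte 0xE2 = 11100010 → 3-byte char #5 = E2 86 AE.
Offset 13: leading byte 0xF2 = 11110010 → 4-byte char #6 = F2 A5 9E A9.
Offset 17: leading byte 0xE2 = 11100010 → 3-byte char #7 = E2 8B 9D.
Offset 20: leading byte 0xE3 = 11100011 → 3-byte char #8 = E3 9B 9E.
Offset 23: leading byte 0xF3 = 11110011 → 4-byte char #9 = F3 8C 82 96.
Offset 27: leading byte 0xE4 = 11100100 → 3-byte char #10 = E4 B8 A0.
Offset 30: leading byte 0xF0 = 11110000 → 4-byte char #11 = F0 9F 9A A3.
Leading byte 0xF0 = 11110000 matches 11110xxx → 4-byte sequence.
Byte 1: 0xF0 = 11110000, payload 000 (3 bits).
Byte 2: 0x9F = 10011111 (10xxxxxx ✓), payload 011111.
Byte 3: 0x9A = 10011010 (10xxxxxx ✓), payload 011010.
Byte 4: 0xA3 = 10100011 (10xxxxxx ✓), payload 100011.
Concatenate: 000011111011010100011 = 0x1F6A3 (21 bits → U+1F6A3).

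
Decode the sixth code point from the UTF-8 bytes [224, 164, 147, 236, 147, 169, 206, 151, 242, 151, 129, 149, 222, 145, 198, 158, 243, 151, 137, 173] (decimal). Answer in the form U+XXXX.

Offset 0: leading byte 0xE0 = 11100000 → 3-byte char #1 = E0 A4 93.
Offset 3: leading byte 0xEC = 11101100 → 3-byte char #2 = EC 93 A9.
Offset 6: leading byte 0xCE = 11001110 → 2-byte char #3 = CE 97.
Offset 8: leading byte 0xF2 = 11110010 → 4-byte char #4 = F2 97 81 95.
Offset 12: leading byte 0xDE = 11011110 → 2-byte char #5 = DE 91.
Offset 14: leading byte 0xC6 = 11000110 → 2-byte char #6 = C6 9E.
Leading byte 0xC6 = 11000110 matches 110xxxxx → 2-byte sequence.
Byte 1: 0xC6 = 11000110, payload 00110 (5 bits).
Byte 2: 0x9E = 10011110 (10xxxxxx ✓), payload 011110.
Concatenate: 00110011110 = 0x19E (11 bits → U+019E).

U+019E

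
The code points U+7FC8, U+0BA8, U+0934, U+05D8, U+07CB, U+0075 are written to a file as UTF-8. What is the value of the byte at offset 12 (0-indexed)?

0x8B

U+7FC8 → 3-byte form E7 BF 88 at offsets 0–2.
U+0BA8 → 3-byte form E0 AE A8 at offsets 3–5.
U+0934 → 3-byte form E0 A4 B4 at offsets 6–8.
U+05D8 → 2-byte form D7 98 at offsets 9–10.
U+07CB → 2-byte form DF 8B at offsets 11–12.
Offset 12 falls in char 5's range; it's byte 2 of DF 8B = 0x8B.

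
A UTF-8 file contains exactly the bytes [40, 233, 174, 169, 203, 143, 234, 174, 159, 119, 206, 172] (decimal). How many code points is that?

6

Byte at offset 0: 0x28 = 00101000 → 1-byte char (#1). Advance 1.
Byte at offset 1: 0xE9 = 11101001 → 3-byte char (#2). Advance 3.
Byte at offset 4: 0xCB = 11001011 → 2-byte char (#3). Advance 2.
Byte at offset 6: 0xEA = 11101010 → 3-byte char (#4). Advance 3.
Byte at offset 9: 0x77 = 01110111 → 1-byte char (#5). Advance 1.
Byte at offset 10: 0xCE = 11001110 → 2-byte char (#6). Advance 2.
Reached end at offset 12 after 6 code points.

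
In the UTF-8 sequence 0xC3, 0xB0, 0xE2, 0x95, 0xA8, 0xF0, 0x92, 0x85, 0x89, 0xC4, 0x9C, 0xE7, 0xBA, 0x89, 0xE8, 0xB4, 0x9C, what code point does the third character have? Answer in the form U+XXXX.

U+12149

Offset 0: leading byte 0xC3 = 11000011 → 2-byte char #1 = C3 B0.
Offset 2: leading byte 0xE2 = 11100010 → 3-byte char #2 = E2 95 A8.
Offset 5: leading byte 0xF0 = 11110000 → 4-byte char #3 = F0 92 85 89.
Leading byte 0xF0 = 11110000 matches 11110xxx → 4-byte sequence.
Byte 1: 0xF0 = 11110000, payload 000 (3 bits).
Byte 2: 0x92 = 10010010 (10xxxxxx ✓), payload 010010.
Byte 3: 0x85 = 10000101 (10xxxxxx ✓), payload 000101.
Byte 4: 0x89 = 10001001 (10xxxxxx ✓), payload 001001.
Concatenate: 000010010000101001001 = 0x12149 (21 bits → U+12149).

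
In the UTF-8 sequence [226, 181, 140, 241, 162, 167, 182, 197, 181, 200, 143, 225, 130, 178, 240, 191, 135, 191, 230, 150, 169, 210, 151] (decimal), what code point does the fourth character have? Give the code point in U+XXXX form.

Offset 0: leading byte 0xE2 = 11100010 → 3-byte char #1 = E2 B5 8C.
Offset 3: leading byte 0xF1 = 11110001 → 4-byte char #2 = F1 A2 A7 B6.
Offset 7: leading byte 0xC5 = 11000101 → 2-byte char #3 = C5 B5.
Offset 9: leading byte 0xC8 = 11001000 → 2-byte char #4 = C8 8F.
Leading byte 0xC8 = 11001000 matches 110xxxxx → 2-byte sequence.
Byte 1: 0xC8 = 11001000, payload 01000 (5 bits).
Byte 2: 0x8F = 10001111 (10xxxxxx ✓), payload 001111.
Concatenate: 01000001111 = 0x20F (11 bits → U+020F).

U+020F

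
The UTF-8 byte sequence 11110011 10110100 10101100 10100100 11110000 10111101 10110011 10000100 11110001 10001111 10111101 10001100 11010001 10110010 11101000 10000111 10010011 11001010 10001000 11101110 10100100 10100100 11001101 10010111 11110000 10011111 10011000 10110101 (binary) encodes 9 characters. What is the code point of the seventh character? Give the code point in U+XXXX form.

Offset 0: leading byte 0xF3 = 11110011 → 4-byte char #1 = F3 B4 AC A4.
Offset 4: leading byte 0xF0 = 11110000 → 4-byte char #2 = F0 BD B3 84.
Offset 8: leading byte 0xF1 = 11110001 → 4-byte char #3 = F1 8F BD 8C.
Offset 12: leading byte 0xD1 = 11010001 → 2-byte char #4 = D1 B2.
Offset 14: leading byte 0xE8 = 11101000 → 3-byte char #5 = E8 87 93.
Offset 17: leading byte 0xCA = 11001010 → 2-byte char #6 = CA 88.
Offset 19: leading byte 0xEE = 11101110 → 3-byte char #7 = EE A4 A4.
Leading byte 0xEE = 11101110 matches 1110xxxx → 3-byte sequence.
Byte 1: 0xEE = 11101110, payload 1110 (4 bits).
Byte 2: 0xA4 = 10100100 (10xxxxxx ✓), payload 100100.
Byte 3: 0xA4 = 10100100 (10xxxxxx ✓), payload 100100.
Concatenate: 1110100100100100 = 0xE924 (16 bits → U+E924).

U+E924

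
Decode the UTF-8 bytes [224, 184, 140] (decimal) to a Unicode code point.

Leading byte 0xE0 = 11100000 matches 1110xxxx → 3-byte sequence.
Byte 1: 0xE0 = 11100000, payload 0000 (4 bits).
Byte 2: 0xB8 = 10111000 (10xxxxxx ✓), payload 111000.
Byte 3: 0x8C = 10001100 (10xxxxxx ✓), payload 001100.
Concatenate: 0000111000001100 = 0xE0C (16 bits → U+0E0C).

U+0E0C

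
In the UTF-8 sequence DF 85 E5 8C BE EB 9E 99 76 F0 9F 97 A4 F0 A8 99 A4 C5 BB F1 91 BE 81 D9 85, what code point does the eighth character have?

Offset 0: leading byte 0xDF = 11011111 → 2-byte char #1 = DF 85.
Offset 2: leading byte 0xE5 = 11100101 → 3-byte char #2 = E5 8C BE.
Offset 5: leading byte 0xEB = 11101011 → 3-byte char #3 = EB 9E 99.
Offset 8: leading byte 0x76 = 01110110 → 1-byte char #4 = 76.
Offset 9: leading byte 0xF0 = 11110000 → 4-byte char #5 = F0 9F 97 A4.
Offset 13: leading byte 0xF0 = 11110000 → 4-byte char #6 = F0 A8 99 A4.
Offset 17: leading byte 0xC5 = 11000101 → 2-byte char #7 = C5 BB.
Offset 19: leading byte 0xF1 = 11110001 → 4-byte char #8 = F1 91 BE 81.
Leading byte 0xF1 = 11110001 matches 11110xxx → 4-byte sequence.
Byte 1: 0xF1 = 11110001, payload 001 (3 bits).
Byte 2: 0x91 = 10010001 (10xxxxxx ✓), payload 010001.
Byte 3: 0xBE = 10111110 (10xxxxxx ✓), payload 111110.
Byte 4: 0x81 = 10000001 (10xxxxxx ✓), payload 000001.
Concatenate: 001010001111110000001 = 0x51F81 (21 bits → U+51F81).

U+51F81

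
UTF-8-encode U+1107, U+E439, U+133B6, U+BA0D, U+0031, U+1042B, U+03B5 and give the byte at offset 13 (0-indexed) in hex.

0x31

U+1107 → 3-byte form E1 84 87 at offsets 0–2.
U+E439 → 3-byte form EE 90 B9 at offsets 3–5.
U+133B6 → 4-byte form F0 93 8E B6 at offsets 6–9.
U+BA0D → 3-byte form EB A8 8D at offsets 10–12.
U+0031 → 1-byte form 31 at offsets 13–13.
Offset 13 falls in char 5's range; it's byte 1 of 31 = 0x31.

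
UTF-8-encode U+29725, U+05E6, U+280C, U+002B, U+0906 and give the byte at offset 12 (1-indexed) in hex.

1-indexed offset 12 is 0-indexed offset 11.
U+29725 → 4-byte form F0 A9 9C A5 at offsets 0–3.
U+05E6 → 2-byte form D7 A6 at offsets 4–5.
U+280C → 3-byte form E2 A0 8C at offsets 6–8.
U+002B → 1-byte form 2B at offsets 9–9.
U+0906 → 3-byte form E0 A4 86 at offsets 10–12.
Offset 11 falls in char 5's range; it's byte 2 of E0 A4 86 = 0xA4.

0xA4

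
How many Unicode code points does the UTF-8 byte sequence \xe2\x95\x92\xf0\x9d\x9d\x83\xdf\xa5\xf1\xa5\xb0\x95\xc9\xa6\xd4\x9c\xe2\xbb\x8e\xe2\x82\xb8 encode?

Byte at offset 0: 0xE2 = 11100010 → 3-byte char (#1). Advance 3.
Byte at offset 3: 0xF0 = 11110000 → 4-byte char (#2). Advance 4.
Byte at offset 7: 0xDF = 11011111 → 2-byte char (#3). Advance 2.
Byte at offset 9: 0xF1 = 11110001 → 4-byte char (#4). Advance 4.
Byte at offset 13: 0xC9 = 11001001 → 2-byte char (#5). Advance 2.
Byte at offset 15: 0xD4 = 11010100 → 2-byte char (#6). Advance 2.
Byte at offset 17: 0xE2 = 11100010 → 3-byte char (#7). Advance 3.
Byte at offset 20: 0xE2 = 11100010 → 3-byte char (#8). Advance 3.
Reached end at offset 23 after 8 code points.

8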